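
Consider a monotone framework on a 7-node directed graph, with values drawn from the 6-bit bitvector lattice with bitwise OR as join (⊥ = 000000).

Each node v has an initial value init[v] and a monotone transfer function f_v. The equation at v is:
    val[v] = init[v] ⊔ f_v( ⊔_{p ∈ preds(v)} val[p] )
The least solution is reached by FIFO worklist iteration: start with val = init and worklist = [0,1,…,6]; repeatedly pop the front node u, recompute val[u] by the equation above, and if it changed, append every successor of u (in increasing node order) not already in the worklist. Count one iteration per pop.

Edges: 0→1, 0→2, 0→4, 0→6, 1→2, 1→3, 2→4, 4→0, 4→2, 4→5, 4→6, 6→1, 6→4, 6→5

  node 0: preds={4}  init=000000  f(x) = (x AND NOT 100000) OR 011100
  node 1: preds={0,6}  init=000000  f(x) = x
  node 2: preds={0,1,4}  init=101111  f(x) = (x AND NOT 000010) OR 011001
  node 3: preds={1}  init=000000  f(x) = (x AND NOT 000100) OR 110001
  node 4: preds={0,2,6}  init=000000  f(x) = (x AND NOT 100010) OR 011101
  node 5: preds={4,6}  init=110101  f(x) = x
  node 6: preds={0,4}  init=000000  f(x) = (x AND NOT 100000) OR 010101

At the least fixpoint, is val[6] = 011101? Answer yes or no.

Worklist (15 pops):
  #1 pop 0: in=000000 → 011100 (was 000000); enqueue []
  #2 pop 1: in=011100 → 011100 (was 000000); enqueue []
  #3 pop 2: in=011100 → 111111 (was 101111); enqueue []
  #4 pop 3: in=011100 → 111001 (was 000000); enqueue []
  #5 pop 4: in=111111 → 011101 (was 000000); enqueue [0,2]
  #6 pop 5: in=011101 → 111101 (was 110101); enqueue []
  #7 pop 6: in=011101 → 011101 (was 000000); enqueue [1,4,5]
  #8 pop 0: in=011101 → 011101 (was 011100); enqueue [6]
  #9 pop 2: in=011101 → 111111 (no change)
  #10 pop 1: in=011101 → 011101 (was 011100); enqueue [2,3]
  #11 pop 4: in=111111 → 011101 (no change)
  #12 pop 5: in=011101 → 111101 (no change)
  #13 pop 6: in=011101 → 011101 (no change)
  #14 pop 2: in=011101 → 111111 (no change)
  #15 pop 3: in=011101 → 111001 (no change)

Fixpoint:
  val[0] = 011101
  val[1] = 011101
  val[2] = 111111
  val[3] = 111001
  val[4] = 011101
  val[5] = 111101
  val[6] = 011101

yes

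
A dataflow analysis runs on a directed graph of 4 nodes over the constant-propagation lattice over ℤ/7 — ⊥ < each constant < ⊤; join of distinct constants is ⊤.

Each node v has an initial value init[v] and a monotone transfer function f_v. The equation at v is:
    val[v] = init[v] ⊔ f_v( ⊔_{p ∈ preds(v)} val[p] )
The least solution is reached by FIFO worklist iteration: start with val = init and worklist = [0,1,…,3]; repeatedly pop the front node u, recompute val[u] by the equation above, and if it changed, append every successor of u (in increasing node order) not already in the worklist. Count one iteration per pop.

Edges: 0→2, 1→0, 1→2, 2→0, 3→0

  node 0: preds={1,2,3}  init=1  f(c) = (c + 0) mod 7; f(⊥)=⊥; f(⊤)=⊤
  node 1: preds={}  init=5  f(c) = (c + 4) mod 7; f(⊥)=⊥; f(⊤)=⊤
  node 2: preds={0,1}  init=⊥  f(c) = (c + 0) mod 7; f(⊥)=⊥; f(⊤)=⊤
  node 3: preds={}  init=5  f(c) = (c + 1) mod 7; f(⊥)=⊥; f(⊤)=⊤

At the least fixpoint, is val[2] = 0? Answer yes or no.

Iteration log — 5 steps:
  step 1. node 0  ⊔preds=5  new=⊤  old=1  +wl: 
  step 2. node 1  ⊔preds=⊥  new=5  stable
  step 3. node 2  ⊔preds=⊤  new=⊤  old=⊥  +wl: 0
  step 4. node 3  ⊔preds=⊥  new=5  stable
  step 5. node 0  ⊔preds=⊤  new=⊤  stable

Least fixpoint reached:
  node 0: ⊤
  node 1: 5
  node 2: ⊤
  node 3: 5

no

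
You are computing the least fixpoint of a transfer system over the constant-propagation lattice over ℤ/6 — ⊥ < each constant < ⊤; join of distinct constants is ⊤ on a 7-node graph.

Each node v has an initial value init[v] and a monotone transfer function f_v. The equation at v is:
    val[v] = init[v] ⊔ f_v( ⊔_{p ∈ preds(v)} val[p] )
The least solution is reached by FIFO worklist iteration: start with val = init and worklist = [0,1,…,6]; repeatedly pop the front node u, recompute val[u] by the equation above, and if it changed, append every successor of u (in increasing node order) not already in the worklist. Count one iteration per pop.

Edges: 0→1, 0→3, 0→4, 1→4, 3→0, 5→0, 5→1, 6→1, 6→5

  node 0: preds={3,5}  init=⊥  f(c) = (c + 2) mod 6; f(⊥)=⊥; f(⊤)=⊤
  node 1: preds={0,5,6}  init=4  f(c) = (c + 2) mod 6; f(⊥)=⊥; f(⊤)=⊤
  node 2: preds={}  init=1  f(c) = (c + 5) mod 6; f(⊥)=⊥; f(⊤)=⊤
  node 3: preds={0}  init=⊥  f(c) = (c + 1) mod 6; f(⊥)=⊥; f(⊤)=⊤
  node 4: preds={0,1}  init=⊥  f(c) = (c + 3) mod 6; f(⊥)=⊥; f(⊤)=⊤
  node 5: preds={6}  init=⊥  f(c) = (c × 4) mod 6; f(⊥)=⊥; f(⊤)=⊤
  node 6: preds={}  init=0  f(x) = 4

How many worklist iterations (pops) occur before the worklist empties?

Trace (17 dequeues):
  [1] u=0 | in ⊥ | out ⊥ | ==
  [2] u=1 | in 0 | out ⊤ | prev 4 | push {}
  [3] u=2 | in ⊥ | out 1 | ==
  [4] u=3 | in ⊥ | out ⊥ | ==
  [5] u=4 | in ⊤ | out ⊤ | prev ⊥ | push {}
  [6] u=5 | in 0 | out 0 | prev ⊥ | push {0,1}
  [7] u=6 | in ⊥ | out ⊤ | prev 0 | push {5}
  [8] u=0 | in 0 | out 2 | prev ⊥ | push {3,4}
  [9] u=1 | in ⊤ | out ⊤ | ==
  [10] u=5 | in ⊤ | out ⊤ | prev 0 | push {0,1}
  [11] u=3 | in 2 | out 3 | prev ⊥ | push {}
  [12] u=4 | in ⊤ | out ⊤ | ==
  [13] u=0 | in ⊤ | out ⊤ | prev 2 | push {3,4}
  [14] u=1 | in ⊤ | out ⊤ | ==
  [15] u=3 | in ⊤ | out ⊤ | prev 3 | push {0}
  [16] u=4 | in ⊤ | out ⊤ | ==
  [17] u=0 | in ⊤ | out ⊤ | ==

Converged values:
  [0] ⊤
  [1] ⊤
  [2] 1
  [3] ⊤
  [4] ⊤
  [5] ⊤
  [6] ⊤

17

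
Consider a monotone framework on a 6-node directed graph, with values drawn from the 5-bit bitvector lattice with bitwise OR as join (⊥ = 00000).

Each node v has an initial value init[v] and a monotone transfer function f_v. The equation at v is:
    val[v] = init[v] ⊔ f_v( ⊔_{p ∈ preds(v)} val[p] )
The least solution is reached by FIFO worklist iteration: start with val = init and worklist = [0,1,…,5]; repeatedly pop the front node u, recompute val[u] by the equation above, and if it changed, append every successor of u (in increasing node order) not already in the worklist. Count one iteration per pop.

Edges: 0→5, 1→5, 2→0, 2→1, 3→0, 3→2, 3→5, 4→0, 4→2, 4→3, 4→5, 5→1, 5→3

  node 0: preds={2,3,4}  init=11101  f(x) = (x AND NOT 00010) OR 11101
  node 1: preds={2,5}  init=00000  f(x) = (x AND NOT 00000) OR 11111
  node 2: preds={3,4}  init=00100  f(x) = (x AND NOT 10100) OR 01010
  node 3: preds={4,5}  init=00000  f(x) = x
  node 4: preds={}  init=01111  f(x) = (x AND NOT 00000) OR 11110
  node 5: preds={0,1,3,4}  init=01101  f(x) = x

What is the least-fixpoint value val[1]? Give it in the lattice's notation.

Iteration log — 13 steps:
  step 1. node 0  ⊔preds=01111  new=11101  stable
  step 2. node 1  ⊔preds=01101  new=11111  old=00000  +wl: 
  step 3. node 2  ⊔preds=01111  new=01111  old=00100  +wl: 0,1
  step 4. node 3  ⊔preds=01111  new=01111  old=00000  +wl: 2
  step 5. node 4  ⊔preds=00000  new=11111  old=01111  +wl: 3
  step 6. node 5  ⊔preds=11111  new=11111  old=01101  +wl: 
  step 7. node 0  ⊔preds=11111  new=11101  stable
  step 8. node 1  ⊔preds=11111  new=11111  stable
  step 9. node 2  ⊔preds=11111  new=01111  stable
  step 10. node 3  ⊔preds=11111  new=11111  old=01111  +wl: 0,2,5
  step 11. node 0  ⊔preds=11111  new=11101  stable
  step 12. node 2  ⊔preds=11111  new=01111  stable
  step 13. node 5  ⊔preds=11111  new=11111  stable

Least fixpoint reached:
  node 0: 11101
  node 1: 11111
  node 2: 01111
  node 3: 11111
  node 4: 11111
  node 5: 11111

11111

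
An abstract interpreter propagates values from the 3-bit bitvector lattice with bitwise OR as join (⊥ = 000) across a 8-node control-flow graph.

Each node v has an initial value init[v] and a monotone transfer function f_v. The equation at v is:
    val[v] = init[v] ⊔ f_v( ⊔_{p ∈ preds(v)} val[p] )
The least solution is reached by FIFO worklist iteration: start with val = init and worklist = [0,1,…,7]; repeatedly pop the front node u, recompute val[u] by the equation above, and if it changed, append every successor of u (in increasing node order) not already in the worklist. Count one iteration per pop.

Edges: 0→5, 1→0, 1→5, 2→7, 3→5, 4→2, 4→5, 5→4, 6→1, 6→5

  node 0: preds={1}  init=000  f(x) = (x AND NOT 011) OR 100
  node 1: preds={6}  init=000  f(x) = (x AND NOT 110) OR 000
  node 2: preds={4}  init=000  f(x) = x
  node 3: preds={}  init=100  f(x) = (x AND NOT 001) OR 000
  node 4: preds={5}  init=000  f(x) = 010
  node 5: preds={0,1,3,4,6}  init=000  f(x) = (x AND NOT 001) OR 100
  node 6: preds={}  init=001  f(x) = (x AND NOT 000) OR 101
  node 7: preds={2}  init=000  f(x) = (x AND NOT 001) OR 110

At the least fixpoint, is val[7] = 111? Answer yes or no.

no

Iteration log — 14 steps:
  step 1. node 0  ⊔preds=000  new=100  old=000  +wl: 
  step 2. node 1  ⊔preds=001  new=001  old=000  +wl: 0
  step 3. node 2  ⊔preds=000  new=000  stable
  step 4. node 3  ⊔preds=000  new=100  stable
  step 5. node 4  ⊔preds=000  new=010  old=000  +wl: 2
  step 6. node 5  ⊔preds=111  new=110  old=000  +wl: 4
  step 7. node 6  ⊔preds=000  new=101  old=001  +wl: 1,5
  step 8. node 7  ⊔preds=000  new=110  old=000  +wl: 
  step 9. node 0  ⊔preds=001  new=100  stable
  step 10. node 2  ⊔preds=010  new=010  old=000  +wl: 7
  step 11. node 4  ⊔preds=110  new=010  stable
  step 12. node 1  ⊔preds=101  new=001  stable
  step 13. node 5  ⊔preds=111  new=110  stable
  step 14. node 7  ⊔preds=010  new=110  stable

Least fixpoint reached:
  node 0: 100
  node 1: 001
  node 2: 010
  node 3: 100
  node 4: 010
  node 5: 110
  node 6: 101
  node 7: 110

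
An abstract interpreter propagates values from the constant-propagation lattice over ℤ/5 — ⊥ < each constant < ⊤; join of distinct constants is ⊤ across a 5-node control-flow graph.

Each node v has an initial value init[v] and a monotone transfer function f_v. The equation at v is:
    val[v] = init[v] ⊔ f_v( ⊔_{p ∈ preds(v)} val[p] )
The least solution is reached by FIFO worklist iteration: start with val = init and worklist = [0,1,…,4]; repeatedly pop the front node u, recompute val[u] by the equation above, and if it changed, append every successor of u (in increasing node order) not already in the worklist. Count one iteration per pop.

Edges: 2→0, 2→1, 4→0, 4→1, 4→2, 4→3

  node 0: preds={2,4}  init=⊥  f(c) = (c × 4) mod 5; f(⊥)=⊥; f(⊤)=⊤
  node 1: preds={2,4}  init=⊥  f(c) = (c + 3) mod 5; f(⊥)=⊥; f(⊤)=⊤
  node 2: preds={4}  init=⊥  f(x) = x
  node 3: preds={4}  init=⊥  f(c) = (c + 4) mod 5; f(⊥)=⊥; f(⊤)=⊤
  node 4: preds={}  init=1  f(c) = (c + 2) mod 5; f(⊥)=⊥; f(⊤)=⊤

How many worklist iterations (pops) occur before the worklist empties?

Worklist (7 pops):
  #1 pop 0: in=1 → 4 (was ⊥); enqueue []
  #2 pop 1: in=1 → 4 (was ⊥); enqueue []
  #3 pop 2: in=1 → 1 (was ⊥); enqueue [0,1]
  #4 pop 3: in=1 → 0 (was ⊥); enqueue []
  #5 pop 4: in=⊥ → 1 (no change)
  #6 pop 0: in=1 → 4 (no change)
  #7 pop 1: in=1 → 4 (no change)

Fixpoint:
  val[0] = 4
  val[1] = 4
  val[2] = 1
  val[3] = 0
  val[4] = 1

7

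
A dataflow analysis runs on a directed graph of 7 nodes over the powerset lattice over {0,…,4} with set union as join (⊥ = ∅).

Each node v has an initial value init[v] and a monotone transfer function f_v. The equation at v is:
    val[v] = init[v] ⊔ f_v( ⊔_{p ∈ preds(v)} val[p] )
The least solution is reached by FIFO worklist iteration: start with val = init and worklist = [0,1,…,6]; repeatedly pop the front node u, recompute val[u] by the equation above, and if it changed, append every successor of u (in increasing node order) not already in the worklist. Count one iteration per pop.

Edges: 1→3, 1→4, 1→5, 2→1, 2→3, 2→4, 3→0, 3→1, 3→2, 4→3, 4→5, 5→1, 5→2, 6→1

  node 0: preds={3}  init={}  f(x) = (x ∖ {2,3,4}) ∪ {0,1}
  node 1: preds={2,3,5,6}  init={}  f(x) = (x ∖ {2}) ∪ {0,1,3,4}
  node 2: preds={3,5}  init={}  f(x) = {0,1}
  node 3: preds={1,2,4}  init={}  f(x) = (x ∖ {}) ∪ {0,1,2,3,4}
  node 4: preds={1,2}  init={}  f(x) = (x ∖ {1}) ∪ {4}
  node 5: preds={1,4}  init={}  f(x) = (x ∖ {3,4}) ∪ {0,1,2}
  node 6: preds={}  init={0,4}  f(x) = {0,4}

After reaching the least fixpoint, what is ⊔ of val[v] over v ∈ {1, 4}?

{0,1,3,4}

Trace (11 dequeues):
  [1] u=0 | in {} | out {0,1} | prev {} | push {}
  [2] u=1 | in {0,4} | out {0,1,3,4} | prev {} | push {}
  [3] u=2 | in {} | out {0,1} | prev {} | push {1}
  [4] u=3 | in {0,1,3,4} | out {0,1,2,3,4} | prev {} | push {0,2}
  [5] u=4 | in {0,1,3,4} | out {0,3,4} | prev {} | push {3}
  [6] u=5 | in {0,1,3,4} | out {0,1,2} | prev {} | push {}
  [7] u=6 | in {} | out {0,4} | ==
  [8] u=1 | in {0,1,2,3,4} | out {0,1,3,4} | ==
  [9] u=0 | in {0,1,2,3,4} | out {0,1} | ==
  [10] u=2 | in {0,1,2,3,4} | out {0,1} | ==
  [11] u=3 | in {0,1,3,4} | out {0,1,2,3,4} | ==

Converged values:
  [0] {0,1}
  [1] {0,1,3,4}
  [2] {0,1}
  [3] {0,1,2,3,4}
  [4] {0,3,4}
  [5] {0,1,2}
  [6] {0,4}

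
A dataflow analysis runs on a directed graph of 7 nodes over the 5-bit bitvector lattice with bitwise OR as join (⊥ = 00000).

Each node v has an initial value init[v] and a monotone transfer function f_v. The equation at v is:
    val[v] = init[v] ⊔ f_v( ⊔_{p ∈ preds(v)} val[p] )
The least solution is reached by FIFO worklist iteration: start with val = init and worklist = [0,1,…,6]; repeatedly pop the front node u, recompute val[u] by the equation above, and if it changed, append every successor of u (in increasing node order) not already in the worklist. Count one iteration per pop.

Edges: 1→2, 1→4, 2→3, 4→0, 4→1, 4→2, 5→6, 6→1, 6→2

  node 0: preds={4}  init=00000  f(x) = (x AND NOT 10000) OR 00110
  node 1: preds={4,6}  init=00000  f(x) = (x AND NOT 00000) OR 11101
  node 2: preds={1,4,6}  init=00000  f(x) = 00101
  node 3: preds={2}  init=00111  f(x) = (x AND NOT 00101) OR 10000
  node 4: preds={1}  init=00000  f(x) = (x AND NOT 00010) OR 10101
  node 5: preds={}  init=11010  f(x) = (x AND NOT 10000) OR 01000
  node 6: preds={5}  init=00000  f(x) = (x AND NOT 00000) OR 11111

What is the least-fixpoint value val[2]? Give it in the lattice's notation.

00101

Trace (11 dequeues):
  [1] u=0 | in 00000 | out 00110 | prev 00000 | push {}
  [2] u=1 | in 00000 | out 11101 | prev 00000 | push {}
  [3] u=2 | in 11101 | out 00101 | prev 00000 | push {}
  [4] u=3 | in 00101 | out 10111 | prev 00111 | push {}
  [5] u=4 | in 11101 | out 11101 | prev 00000 | push {0,1,2}
  [6] u=5 | in 00000 | out 11010 | ==
  [7] u=6 | in 11010 | out 11111 | prev 00000 | push {}
  [8] u=0 | in 11101 | out 01111 | prev 00110 | push {}
  [9] u=1 | in 11111 | out 11111 | prev 11101 | push {4}
  [10] u=2 | in 11111 | out 00101 | ==
  [11] u=4 | in 11111 | out 11101 | ==

Converged values:
  [0] 01111
  [1] 11111
  [2] 00101
  [3] 10111
  [4] 11101
  [5] 11010
  [6] 11111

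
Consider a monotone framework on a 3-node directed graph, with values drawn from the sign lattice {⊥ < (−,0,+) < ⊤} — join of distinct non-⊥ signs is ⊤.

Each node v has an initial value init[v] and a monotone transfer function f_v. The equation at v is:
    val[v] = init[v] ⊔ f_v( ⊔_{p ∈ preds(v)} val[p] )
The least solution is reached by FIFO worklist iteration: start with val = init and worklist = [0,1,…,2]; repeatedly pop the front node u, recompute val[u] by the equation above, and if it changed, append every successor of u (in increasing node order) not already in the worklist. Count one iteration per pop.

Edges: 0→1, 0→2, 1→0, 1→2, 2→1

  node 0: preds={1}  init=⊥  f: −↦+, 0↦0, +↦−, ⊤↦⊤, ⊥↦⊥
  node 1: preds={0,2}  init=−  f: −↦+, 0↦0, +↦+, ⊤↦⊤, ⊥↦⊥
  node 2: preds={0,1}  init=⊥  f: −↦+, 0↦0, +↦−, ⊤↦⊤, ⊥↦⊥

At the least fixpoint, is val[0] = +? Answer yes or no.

no

Trace (6 dequeues):
  [1] u=0 | in − | out + | prev ⊥ | push {}
  [2] u=1 | in + | out ⊤ | prev − | push {0}
  [3] u=2 | in ⊤ | out ⊤ | prev ⊥ | push {1}
  [4] u=0 | in ⊤ | out ⊤ | prev + | push {2}
  [5] u=1 | in ⊤ | out ⊤ | ==
  [6] u=2 | in ⊤ | out ⊤ | ==

Converged values:
  [0] ⊤
  [1] ⊤
  [2] ⊤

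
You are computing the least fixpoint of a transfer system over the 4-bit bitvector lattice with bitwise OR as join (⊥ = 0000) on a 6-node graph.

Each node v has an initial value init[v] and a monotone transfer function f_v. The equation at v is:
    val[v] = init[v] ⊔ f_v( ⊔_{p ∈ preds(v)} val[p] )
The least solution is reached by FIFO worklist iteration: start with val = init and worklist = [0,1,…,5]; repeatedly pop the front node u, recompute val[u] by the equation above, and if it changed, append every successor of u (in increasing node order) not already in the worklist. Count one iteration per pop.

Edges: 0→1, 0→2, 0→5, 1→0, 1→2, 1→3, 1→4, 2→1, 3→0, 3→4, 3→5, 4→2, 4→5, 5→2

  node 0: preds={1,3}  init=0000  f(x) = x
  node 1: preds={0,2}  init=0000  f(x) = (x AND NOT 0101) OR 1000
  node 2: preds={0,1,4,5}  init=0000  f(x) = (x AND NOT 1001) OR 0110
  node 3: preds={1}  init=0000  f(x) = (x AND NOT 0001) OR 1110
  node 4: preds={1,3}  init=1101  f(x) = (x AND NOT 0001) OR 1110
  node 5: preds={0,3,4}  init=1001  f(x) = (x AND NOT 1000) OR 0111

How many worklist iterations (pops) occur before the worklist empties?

13

Trace (13 dequeues):
  [1] u=0 | in 0000 | out 0000 | ==
  [2] u=1 | in 0000 | out 1000 | prev 0000 | push {0}
  [3] u=2 | in 1101 | out 0110 | prev 0000 | push {1}
  [4] u=3 | in 1000 | out 1110 | prev 0000 | push {}
  [5] u=4 | in 1110 | out 1111 | prev 1101 | push {2}
  [6] u=5 | in 1111 | out 1111 | prev 1001 | push {}
  [7] u=0 | in 1110 | out 1110 | prev 0000 | push {5}
  [8] u=1 | in 1110 | out 1010 | prev 1000 | push {0,3,4}
  [9] u=2 | in 1111 | out 0110 | ==
  [10] u=5 | in 1111 | out 1111 | ==
  [11] u=0 | in 1110 | out 1110 | ==
  [12] u=3 | in 1010 | out 1110 | ==
  [13] u=4 | in 1110 | out 1111 | ==

Converged values:
  [0] 1110
  [1] 1010
  [2] 0110
  [3] 1110
  [4] 1111
  [5] 1111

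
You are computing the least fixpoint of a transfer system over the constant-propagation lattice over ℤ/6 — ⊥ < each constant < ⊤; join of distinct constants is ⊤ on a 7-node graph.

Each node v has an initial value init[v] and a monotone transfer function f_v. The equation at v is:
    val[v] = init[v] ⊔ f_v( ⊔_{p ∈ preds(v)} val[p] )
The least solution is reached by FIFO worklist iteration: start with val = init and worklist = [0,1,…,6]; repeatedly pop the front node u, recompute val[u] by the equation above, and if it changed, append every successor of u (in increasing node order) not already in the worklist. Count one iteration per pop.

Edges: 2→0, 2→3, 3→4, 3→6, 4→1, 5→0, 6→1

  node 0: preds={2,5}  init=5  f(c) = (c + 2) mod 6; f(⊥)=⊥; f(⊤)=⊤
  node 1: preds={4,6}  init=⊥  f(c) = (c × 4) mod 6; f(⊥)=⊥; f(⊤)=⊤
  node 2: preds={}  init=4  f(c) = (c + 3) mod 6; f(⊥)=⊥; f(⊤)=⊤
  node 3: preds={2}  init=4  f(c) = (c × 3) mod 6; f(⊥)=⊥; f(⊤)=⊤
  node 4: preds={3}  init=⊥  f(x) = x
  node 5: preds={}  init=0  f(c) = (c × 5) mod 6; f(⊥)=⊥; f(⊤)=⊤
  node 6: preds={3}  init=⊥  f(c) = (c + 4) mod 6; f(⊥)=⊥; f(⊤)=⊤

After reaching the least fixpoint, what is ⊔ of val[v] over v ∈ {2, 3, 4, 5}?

Iteration log — 8 steps:
  step 1. node 0  ⊔preds=⊤  new=⊤  old=5  +wl: 
  step 2. node 1  ⊔preds=⊥  new=⊥  stable
  step 3. node 2  ⊔preds=⊥  new=4  stable
  step 4. node 3  ⊔preds=4  new=⊤  old=4  +wl: 
  step 5. node 4  ⊔preds=⊤  new=⊤  old=⊥  +wl: 1
  step 6. node 5  ⊔preds=⊥  new=0  stable
  step 7. node 6  ⊔preds=⊤  new=⊤  old=⊥  +wl: 
  step 8. node 1  ⊔preds=⊤  new=⊤  old=⊥  +wl: 

Least fixpoint reached:
  node 0: ⊤
  node 1: ⊤
  node 2: 4
  node 3: ⊤
  node 4: ⊤
  node 5: 0
  node 6: ⊤

⊤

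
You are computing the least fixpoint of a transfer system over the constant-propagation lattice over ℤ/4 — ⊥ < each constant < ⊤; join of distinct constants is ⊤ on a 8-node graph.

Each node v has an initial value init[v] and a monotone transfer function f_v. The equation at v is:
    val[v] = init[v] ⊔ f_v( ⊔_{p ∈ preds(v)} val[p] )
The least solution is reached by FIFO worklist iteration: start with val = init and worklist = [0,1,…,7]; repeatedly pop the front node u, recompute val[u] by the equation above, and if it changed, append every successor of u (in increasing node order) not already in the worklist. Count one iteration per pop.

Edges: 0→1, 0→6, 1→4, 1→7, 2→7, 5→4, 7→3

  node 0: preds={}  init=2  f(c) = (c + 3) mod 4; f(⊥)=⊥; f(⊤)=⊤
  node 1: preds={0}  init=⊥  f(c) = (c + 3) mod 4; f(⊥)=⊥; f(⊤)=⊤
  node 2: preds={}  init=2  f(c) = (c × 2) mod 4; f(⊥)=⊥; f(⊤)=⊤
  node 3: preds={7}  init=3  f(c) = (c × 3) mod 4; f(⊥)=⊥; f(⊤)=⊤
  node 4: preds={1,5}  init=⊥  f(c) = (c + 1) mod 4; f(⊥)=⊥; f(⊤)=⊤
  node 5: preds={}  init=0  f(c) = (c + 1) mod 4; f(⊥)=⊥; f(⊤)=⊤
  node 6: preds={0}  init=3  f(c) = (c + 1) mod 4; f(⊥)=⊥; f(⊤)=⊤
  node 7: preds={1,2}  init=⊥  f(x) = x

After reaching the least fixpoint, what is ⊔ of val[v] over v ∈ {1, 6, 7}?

Worklist (9 pops):
  #1 pop 0: in=⊥ → 2 (no change)
  #2 pop 1: in=2 → 1 (was ⊥); enqueue []
  #3 pop 2: in=⊥ → 2 (no change)
  #4 pop 3: in=⊥ → 3 (no change)
  #5 pop 4: in=⊤ → ⊤ (was ⊥); enqueue []
  #6 pop 5: in=⊥ → 0 (no change)
  #7 pop 6: in=2 → 3 (no change)
  #8 pop 7: in=⊤ → ⊤ (was ⊥); enqueue [3]
  #9 pop 3: in=⊤ → ⊤ (was 3); enqueue []

Fixpoint:
  val[0] = 2
  val[1] = 1
  val[2] = 2
  val[3] = ⊤
  val[4] = ⊤
  val[5] = 0
  val[6] = 3
  val[7] = ⊤

⊤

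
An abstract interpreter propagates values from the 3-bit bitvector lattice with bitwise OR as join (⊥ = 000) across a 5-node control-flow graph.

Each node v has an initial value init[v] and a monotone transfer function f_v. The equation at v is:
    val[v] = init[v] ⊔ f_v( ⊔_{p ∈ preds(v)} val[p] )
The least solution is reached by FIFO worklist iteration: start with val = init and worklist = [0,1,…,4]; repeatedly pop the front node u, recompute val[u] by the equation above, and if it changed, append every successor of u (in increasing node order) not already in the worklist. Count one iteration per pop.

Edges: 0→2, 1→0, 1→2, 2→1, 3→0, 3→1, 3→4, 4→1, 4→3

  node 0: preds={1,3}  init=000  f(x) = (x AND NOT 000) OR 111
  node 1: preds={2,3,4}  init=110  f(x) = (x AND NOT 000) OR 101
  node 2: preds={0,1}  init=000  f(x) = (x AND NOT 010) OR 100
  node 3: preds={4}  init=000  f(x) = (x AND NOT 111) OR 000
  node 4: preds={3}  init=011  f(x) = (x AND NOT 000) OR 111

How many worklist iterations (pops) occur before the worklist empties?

Worklist (8 pops):
  #1 pop 0: in=110 → 111 (was 000); enqueue []
  #2 pop 1: in=011 → 111 (was 110); enqueue [0]
  #3 pop 2: in=111 → 101 (was 000); enqueue [1]
  #4 pop 3: in=011 → 000 (no change)
  #5 pop 4: in=000 → 111 (was 011); enqueue [3]
  #6 pop 0: in=111 → 111 (no change)
  #7 pop 1: in=111 → 111 (no change)
  #8 pop 3: in=111 → 000 (no change)

Fixpoint:
  val[0] = 111
  val[1] = 111
  val[2] = 101
  val[3] = 000
  val[4] = 111

8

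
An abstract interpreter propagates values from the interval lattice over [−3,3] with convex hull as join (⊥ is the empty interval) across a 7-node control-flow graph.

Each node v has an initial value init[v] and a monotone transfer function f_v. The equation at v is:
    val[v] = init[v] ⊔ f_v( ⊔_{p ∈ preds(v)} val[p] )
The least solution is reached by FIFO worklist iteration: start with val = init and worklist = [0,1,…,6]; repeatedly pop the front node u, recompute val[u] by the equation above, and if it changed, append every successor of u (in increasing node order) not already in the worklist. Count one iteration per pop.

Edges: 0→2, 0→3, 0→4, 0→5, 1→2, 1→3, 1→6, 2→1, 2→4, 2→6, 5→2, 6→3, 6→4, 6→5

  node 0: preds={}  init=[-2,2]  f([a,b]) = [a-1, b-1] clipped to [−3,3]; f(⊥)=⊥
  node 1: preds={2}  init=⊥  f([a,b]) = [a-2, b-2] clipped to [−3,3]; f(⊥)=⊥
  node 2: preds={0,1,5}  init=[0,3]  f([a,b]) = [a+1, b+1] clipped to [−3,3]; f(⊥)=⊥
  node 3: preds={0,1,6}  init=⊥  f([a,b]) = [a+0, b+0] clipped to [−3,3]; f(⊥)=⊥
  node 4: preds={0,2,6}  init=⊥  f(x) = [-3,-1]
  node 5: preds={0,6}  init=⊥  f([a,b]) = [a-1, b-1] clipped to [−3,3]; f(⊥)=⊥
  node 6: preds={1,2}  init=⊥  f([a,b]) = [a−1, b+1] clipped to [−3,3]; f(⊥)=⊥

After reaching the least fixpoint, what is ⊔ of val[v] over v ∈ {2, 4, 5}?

Worklist (15 pops):
  #1 pop 0: in=⊥ → [-2,2] (no change)
  #2 pop 1: in=[0,3] → [-2,1] (was ⊥); enqueue []
  #3 pop 2: in=[-2,2] → [-1,3] (was [0,3]); enqueue [1]
  #4 pop 3: in=[-2,2] → [-2,2] (was ⊥); enqueue []
  #5 pop 4: in=[-2,3] → [-3,-1] (was ⊥); enqueue []
  #6 pop 5: in=[-2,2] → [-3,1] (was ⊥); enqueue [2]
  #7 pop 6: in=[-2,3] → [-3,3] (was ⊥); enqueue [3,4,5]
  #8 pop 1: in=[-1,3] → [-3,1] (was [-2,1]); enqueue [6]
  #9 pop 2: in=[-3,2] → [-2,3] (was [-1,3]); enqueue [1]
  #10 pop 3: in=[-3,3] → [-3,3] (was [-2,2]); enqueue []
  #11 pop 4: in=[-3,3] → [-3,-1] (no change)
  #12 pop 5: in=[-3,3] → [-3,2] (was [-3,1]); enqueue [2]
  #13 pop 6: in=[-3,3] → [-3,3] (no change)
  #14 pop 1: in=[-2,3] → [-3,1] (no change)
  #15 pop 2: in=[-3,2] → [-2,3] (no change)

Fixpoint:
  val[0] = [-2,2]
  val[1] = [-3,1]
  val[2] = [-2,3]
  val[3] = [-3,3]
  val[4] = [-3,-1]
  val[5] = [-3,2]
  val[6] = [-3,3]

[-3,3]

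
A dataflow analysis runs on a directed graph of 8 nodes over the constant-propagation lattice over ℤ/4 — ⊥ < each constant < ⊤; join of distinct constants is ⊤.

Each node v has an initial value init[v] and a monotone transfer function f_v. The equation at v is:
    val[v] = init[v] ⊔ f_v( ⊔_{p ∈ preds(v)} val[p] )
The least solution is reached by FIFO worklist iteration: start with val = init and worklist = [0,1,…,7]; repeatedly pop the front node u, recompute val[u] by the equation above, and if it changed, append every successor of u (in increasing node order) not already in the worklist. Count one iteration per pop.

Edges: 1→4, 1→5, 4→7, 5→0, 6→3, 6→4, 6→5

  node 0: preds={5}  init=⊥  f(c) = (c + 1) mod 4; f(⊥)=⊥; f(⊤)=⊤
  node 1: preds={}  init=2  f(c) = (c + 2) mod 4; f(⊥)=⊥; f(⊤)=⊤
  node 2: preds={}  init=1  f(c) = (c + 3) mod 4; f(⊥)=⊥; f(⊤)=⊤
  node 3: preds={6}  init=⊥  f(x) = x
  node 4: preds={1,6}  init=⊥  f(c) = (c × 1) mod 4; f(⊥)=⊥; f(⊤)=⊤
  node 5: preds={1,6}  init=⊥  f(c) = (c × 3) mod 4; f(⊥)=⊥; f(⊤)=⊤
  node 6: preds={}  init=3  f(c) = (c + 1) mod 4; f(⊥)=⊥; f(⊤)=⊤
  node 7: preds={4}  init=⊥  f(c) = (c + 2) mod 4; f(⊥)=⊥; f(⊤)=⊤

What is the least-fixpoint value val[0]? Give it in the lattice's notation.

Iteration log — 9 steps:
  step 1. node 0  ⊔preds=⊥  new=⊥  stable
  step 2. node 1  ⊔preds=⊥  new=2  stable
  step 3. node 2  ⊔preds=⊥  new=1  stable
  step 4. node 3  ⊔preds=3  new=3  old=⊥  +wl: 
  step 5. node 4  ⊔preds=⊤  new=⊤  old=⊥  +wl: 
  step 6. node 5  ⊔preds=⊤  new=⊤  old=⊥  +wl: 0
  step 7. node 6  ⊔preds=⊥  new=3  stable
  step 8. node 7  ⊔preds=⊤  new=⊤  old=⊥  +wl: 
  step 9. node 0  ⊔preds=⊤  new=⊤  old=⊥  +wl: 

Least fixpoint reached:
  node 0: ⊤
  node 1: 2
  node 2: 1
  node 3: 3
  node 4: ⊤
  node 5: ⊤
  node 6: 3
  node 7: ⊤

⊤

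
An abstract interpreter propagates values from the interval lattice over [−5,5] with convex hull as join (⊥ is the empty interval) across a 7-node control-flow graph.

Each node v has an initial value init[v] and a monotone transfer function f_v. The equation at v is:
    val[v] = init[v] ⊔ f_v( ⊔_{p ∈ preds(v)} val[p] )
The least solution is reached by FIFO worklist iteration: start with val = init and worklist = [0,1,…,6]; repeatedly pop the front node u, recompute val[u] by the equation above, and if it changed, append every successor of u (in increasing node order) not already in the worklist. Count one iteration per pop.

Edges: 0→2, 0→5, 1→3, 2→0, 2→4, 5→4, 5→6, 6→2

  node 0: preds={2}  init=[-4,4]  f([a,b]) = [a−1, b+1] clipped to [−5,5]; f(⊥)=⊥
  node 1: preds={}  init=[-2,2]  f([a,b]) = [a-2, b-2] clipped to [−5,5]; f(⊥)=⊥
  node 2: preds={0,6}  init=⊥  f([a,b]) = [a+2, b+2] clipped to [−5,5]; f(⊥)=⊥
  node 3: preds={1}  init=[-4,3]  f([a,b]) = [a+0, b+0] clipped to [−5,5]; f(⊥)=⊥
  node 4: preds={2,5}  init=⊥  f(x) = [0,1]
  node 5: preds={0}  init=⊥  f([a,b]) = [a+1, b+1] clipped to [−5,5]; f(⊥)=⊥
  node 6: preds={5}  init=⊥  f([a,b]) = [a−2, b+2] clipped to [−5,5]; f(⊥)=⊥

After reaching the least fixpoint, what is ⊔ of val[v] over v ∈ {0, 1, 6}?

Iteration log — 13 steps:
  step 1. node 0  ⊔preds=⊥  new=[-4,4]  stable
  step 2. node 1  ⊔preds=⊥  new=[-2,2]  stable
  step 3. node 2  ⊔preds=[-4,4]  new=[-2,5]  old=⊥  +wl: 0
  step 4. node 3  ⊔preds=[-2,2]  new=[-4,3]  stable
  step 5. node 4  ⊔preds=[-2,5]  new=[0,1]  old=⊥  +wl: 
  step 6. node 5  ⊔preds=[-4,4]  new=[-3,5]  old=⊥  +wl: 4
  step 7. node 6  ⊔preds=[-3,5]  new=[-5,5]  old=⊥  +wl: 2
  step 8. node 0  ⊔preds=[-2,5]  new=[-4,5]  old=[-4,4]  +wl: 5
  step 9. node 4  ⊔preds=[-3,5]  new=[0,1]  stable
  step 10. node 2  ⊔preds=[-5,5]  new=[-3,5]  old=[-2,5]  +wl: 0,4
  step 11. node 5  ⊔preds=[-4,5]  new=[-3,5]  stable
  step 12. node 0  ⊔preds=[-3,5]  new=[-4,5]  stable
  step 13. node 4  ⊔preds=[-3,5]  new=[0,1]  stable

Least fixpoint reached:
  node 0: [-4,5]
  node 1: [-2,2]
  node 2: [-3,5]
  node 3: [-4,3]
  node 4: [0,1]
  node 5: [-3,5]
  node 6: [-5,5]

[-5,5]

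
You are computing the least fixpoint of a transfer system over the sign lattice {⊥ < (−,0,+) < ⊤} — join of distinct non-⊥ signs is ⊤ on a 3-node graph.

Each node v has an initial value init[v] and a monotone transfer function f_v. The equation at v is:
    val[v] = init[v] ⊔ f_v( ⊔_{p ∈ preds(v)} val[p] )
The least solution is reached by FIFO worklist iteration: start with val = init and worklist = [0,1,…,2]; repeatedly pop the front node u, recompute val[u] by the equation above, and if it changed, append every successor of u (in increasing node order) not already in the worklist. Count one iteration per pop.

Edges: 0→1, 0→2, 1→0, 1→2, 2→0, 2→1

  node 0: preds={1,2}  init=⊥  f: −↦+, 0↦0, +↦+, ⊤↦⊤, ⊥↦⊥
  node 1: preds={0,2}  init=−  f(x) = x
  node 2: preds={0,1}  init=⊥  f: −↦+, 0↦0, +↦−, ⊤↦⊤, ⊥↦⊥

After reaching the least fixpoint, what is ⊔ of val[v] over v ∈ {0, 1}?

⊤

Worklist (6 pops):
  #1 pop 0: in=− → + (was ⊥); enqueue []
  #2 pop 1: in=+ → ⊤ (was −); enqueue [0]
  #3 pop 2: in=⊤ → ⊤ (was ⊥); enqueue [1]
  #4 pop 0: in=⊤ → ⊤ (was +); enqueue [2]
  #5 pop 1: in=⊤ → ⊤ (no change)
  #6 pop 2: in=⊤ → ⊤ (no change)

Fixpoint:
  val[0] = ⊤
  val[1] = ⊤
  val[2] = ⊤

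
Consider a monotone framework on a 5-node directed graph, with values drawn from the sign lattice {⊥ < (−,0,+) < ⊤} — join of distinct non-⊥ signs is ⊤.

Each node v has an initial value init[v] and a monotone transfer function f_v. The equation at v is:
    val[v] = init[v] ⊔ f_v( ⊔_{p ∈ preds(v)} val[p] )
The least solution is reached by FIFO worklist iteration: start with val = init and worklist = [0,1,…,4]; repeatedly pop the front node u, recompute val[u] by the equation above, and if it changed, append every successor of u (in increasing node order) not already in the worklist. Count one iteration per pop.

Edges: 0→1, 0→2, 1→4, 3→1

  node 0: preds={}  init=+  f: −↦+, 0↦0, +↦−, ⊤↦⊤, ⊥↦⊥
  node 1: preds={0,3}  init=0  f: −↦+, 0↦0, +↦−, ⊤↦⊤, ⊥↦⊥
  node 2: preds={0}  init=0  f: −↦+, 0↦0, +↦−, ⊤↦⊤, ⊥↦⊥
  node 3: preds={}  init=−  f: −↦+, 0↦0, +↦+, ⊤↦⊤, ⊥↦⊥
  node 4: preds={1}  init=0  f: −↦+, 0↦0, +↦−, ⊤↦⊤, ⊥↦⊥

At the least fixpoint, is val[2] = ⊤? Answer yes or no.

Trace (5 dequeues):
  [1] u=0 | in ⊥ | out + | ==
  [2] u=1 | in ⊤ | out ⊤ | prev 0 | push {}
  [3] u=2 | in + | out ⊤ | prev 0 | push {}
  [4] u=3 | in ⊥ | out − | ==
  [5] u=4 | in ⊤ | out ⊤ | prev 0 | push {}

Converged values:
  [0] +
  [1] ⊤
  [2] ⊤
  [3] −
  [4] ⊤

yes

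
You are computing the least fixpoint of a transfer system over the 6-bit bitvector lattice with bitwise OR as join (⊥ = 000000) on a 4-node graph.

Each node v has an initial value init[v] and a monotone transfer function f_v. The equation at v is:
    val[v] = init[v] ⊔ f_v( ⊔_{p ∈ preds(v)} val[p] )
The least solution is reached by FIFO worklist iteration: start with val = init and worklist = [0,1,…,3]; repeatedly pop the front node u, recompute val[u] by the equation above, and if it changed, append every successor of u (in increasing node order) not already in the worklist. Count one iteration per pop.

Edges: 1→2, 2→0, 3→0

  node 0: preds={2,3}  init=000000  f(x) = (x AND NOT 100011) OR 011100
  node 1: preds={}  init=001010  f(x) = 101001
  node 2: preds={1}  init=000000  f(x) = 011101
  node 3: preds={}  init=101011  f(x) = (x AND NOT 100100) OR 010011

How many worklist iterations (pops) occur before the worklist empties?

Trace (5 dequeues):
  [1] u=0 | in 101011 | out 011100 | prev 000000 | push {}
  [2] u=1 | in 000000 | out 101011 | prev 001010 | push {}
  [3] u=2 | in 101011 | out 011101 | prev 000000 | push {0}
  [4] u=3 | in 000000 | out 111011 | prev 101011 | push {}
  [5] u=0 | in 111111 | out 011100 | ==

Converged values:
  [0] 011100
  [1] 101011
  [2] 011101
  [3] 111011

5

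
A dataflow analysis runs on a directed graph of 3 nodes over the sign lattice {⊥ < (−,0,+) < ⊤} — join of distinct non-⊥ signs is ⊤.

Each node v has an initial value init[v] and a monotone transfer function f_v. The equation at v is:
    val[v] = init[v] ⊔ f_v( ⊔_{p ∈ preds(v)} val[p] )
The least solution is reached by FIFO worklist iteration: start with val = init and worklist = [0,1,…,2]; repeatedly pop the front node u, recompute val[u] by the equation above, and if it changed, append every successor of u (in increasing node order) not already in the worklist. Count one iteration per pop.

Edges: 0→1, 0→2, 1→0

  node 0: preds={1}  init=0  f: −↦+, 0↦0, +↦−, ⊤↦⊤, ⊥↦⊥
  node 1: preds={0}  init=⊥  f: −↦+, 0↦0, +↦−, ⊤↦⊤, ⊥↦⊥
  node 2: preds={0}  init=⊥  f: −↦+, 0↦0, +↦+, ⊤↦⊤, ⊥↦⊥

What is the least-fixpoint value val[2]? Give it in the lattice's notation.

Iteration log — 4 steps:
  step 1. node 0  ⊔preds=⊥  new=0  stable
  step 2. node 1  ⊔preds=0  new=0  old=⊥  +wl: 0
  step 3. node 2  ⊔preds=0  new=0  old=⊥  +wl: 
  step 4. node 0  ⊔preds=0  new=0  stable

Least fixpoint reached:
  node 0: 0
  node 1: 0
  node 2: 0

0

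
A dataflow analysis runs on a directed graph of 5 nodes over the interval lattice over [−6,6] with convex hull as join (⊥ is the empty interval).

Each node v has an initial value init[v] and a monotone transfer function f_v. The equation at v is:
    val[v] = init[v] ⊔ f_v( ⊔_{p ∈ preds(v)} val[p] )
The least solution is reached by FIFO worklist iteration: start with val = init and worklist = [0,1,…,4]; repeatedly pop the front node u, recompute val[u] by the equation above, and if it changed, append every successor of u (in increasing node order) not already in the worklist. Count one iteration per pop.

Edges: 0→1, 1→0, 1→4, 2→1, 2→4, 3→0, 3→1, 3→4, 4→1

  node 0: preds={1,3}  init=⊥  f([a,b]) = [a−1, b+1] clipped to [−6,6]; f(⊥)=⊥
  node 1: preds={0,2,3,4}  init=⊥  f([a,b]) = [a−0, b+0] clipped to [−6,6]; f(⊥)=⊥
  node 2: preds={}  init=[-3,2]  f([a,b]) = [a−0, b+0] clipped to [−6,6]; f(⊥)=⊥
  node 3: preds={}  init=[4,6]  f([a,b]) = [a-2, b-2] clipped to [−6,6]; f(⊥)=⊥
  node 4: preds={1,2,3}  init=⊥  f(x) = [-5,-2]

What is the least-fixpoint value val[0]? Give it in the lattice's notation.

Iteration log — 12 steps:
  step 1. node 0  ⊔preds=[4,6]  new=[3,6]  old=⊥  +wl: 
  step 2. node 1  ⊔preds=[-3,6]  new=[-3,6]  old=⊥  +wl: 0
  step 3. node 2  ⊔preds=⊥  new=[-3,2]  stable
  step 4. node 3  ⊔preds=⊥  new=[4,6]  stable
  step 5. node 4  ⊔preds=[-3,6]  new=[-5,-2]  old=⊥  +wl: 1
  step 6. node 0  ⊔preds=[-3,6]  new=[-4,6]  old=[3,6]  +wl: 
  step 7. node 1  ⊔preds=[-5,6]  new=[-5,6]  old=[-3,6]  +wl: 0,4
  step 8. node 0  ⊔preds=[-5,6]  new=[-6,6]  old=[-4,6]  +wl: 1
  step 9. node 4  ⊔preds=[-5,6]  new=[-5,-2]  stable
  step 10. node 1  ⊔preds=[-6,6]  new=[-6,6]  old=[-5,6]  +wl: 0,4
  step 11. node 0  ⊔preds=[-6,6]  new=[-6,6]  stable
  step 12. node 4  ⊔preds=[-6,6]  new=[-5,-2]  stable

Least fixpoint reached:
  node 0: [-6,6]
  node 1: [-6,6]
  node 2: [-3,2]
  node 3: [4,6]
  node 4: [-5,-2]

[-6,6]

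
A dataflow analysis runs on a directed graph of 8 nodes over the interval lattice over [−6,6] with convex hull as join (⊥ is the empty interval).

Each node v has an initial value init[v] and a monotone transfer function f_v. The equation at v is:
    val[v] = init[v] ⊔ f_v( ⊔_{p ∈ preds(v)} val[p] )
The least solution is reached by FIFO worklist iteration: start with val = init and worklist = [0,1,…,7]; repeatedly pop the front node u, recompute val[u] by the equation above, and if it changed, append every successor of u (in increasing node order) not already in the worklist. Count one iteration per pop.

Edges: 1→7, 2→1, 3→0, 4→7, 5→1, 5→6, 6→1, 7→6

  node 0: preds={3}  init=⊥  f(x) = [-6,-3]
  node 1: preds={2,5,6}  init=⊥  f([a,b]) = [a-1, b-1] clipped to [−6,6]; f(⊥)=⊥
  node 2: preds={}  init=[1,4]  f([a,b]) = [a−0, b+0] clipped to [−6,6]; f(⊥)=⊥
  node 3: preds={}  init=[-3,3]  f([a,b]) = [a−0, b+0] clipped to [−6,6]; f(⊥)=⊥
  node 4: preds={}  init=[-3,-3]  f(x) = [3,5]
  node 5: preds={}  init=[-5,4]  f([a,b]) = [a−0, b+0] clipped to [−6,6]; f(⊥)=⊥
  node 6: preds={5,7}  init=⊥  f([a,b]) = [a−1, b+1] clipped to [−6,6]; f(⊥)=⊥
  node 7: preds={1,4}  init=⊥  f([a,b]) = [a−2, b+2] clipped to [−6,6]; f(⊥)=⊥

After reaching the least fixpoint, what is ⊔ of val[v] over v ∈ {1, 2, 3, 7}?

Trace (13 dequeues):
  [1] u=0 | in [-3,3] | out [-6,-3] | prev ⊥ | push {}
  [2] u=1 | in [-5,4] | out [-6,3] | prev ⊥ | push {}
  [3] u=2 | in ⊥ | out [1,4] | ==
  [4] u=3 | in ⊥ | out [-3,3] | ==
  [5] u=4 | in ⊥ | out [-3,5] | prev [-3,-3] | push {}
  [6] u=5 | in ⊥ | out [-5,4] | ==
  [7] u=6 | in [-5,4] | out [-6,5] | prev ⊥ | push {1}
  [8] u=7 | in [-6,5] | out [-6,6] | prev ⊥ | push {6}
  [9] u=1 | in [-6,5] | out [-6,4] | prev [-6,3] | push {7}
  [10] u=6 | in [-6,6] | out [-6,6] | prev [-6,5] | push {1}
  [11] u=7 | in [-6,5] | out [-6,6] | ==
  [12] u=1 | in [-6,6] | out [-6,5] | prev [-6,4] | push {7}
  [13] u=7 | in [-6,5] | out [-6,6] | ==

Converged values:
  [0] [-6,-3]
  [1] [-6,5]
  [2] [1,4]
  [3] [-3,3]
  [4] [-3,5]
  [5] [-5,4]
  [6] [-6,6]
  [7] [-6,6]

[-6,6]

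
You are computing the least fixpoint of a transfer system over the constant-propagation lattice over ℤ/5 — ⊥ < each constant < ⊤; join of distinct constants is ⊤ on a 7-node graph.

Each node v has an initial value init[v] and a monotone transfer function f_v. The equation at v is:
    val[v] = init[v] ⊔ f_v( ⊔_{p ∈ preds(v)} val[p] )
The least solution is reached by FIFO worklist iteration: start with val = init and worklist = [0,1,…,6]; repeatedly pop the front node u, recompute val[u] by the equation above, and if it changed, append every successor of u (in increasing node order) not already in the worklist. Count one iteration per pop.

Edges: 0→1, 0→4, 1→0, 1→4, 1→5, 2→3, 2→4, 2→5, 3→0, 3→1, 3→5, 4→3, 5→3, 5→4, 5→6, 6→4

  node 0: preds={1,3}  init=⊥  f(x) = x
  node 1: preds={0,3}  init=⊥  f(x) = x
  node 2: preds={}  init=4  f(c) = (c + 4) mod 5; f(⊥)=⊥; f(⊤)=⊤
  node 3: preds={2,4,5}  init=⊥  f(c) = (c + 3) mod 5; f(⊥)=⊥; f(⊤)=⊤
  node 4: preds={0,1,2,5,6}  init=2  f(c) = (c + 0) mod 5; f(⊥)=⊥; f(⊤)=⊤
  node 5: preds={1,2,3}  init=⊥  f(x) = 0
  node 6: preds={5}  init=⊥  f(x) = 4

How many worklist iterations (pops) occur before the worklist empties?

Trace (13 dequeues):
  [1] u=0 | in ⊥ | out ⊥ | ==
  [2] u=1 | in ⊥ | out ⊥ | ==
  [3] u=2 | in ⊥ | out 4 | ==
  [4] u=3 | in ⊤ | out ⊤ | prev ⊥ | push {0,1}
  [5] u=4 | in 4 | out ⊤ | prev 2 | push {3}
  [6] u=5 | in ⊤ | out 0 | prev ⊥ | push {4}
  [7] u=6 | in 0 | out 4 | prev ⊥ | push {}
  [8] u=0 | in ⊤ | out ⊤ | prev ⊥ | push {}
  [9] u=1 | in ⊤ | out ⊤ | prev ⊥ | push {0,5}
  [10] u=3 | in ⊤ | out ⊤ | ==
  [11] u=4 | in ⊤ | out ⊤ | ==
  [12] u=0 | in ⊤ | out ⊤ | ==
  [13] u=5 | in ⊤ | out 0 | ==

Converged values:
  [0] ⊤
  [1] ⊤
  [2] 4
  [3] ⊤
  [4] ⊤
  [5] 0
  [6] 4

13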